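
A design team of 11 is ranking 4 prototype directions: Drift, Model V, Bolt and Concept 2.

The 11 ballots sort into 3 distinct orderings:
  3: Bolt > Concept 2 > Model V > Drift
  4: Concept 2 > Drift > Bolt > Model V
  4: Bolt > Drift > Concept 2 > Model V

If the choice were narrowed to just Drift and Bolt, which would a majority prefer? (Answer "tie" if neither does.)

Ballots ranking Drift above Bolt: 4.
Ballots ranking Bolt above Drift: 11 − 4 = 7.
Bolt wins the head-to-head 7–4.

Bolt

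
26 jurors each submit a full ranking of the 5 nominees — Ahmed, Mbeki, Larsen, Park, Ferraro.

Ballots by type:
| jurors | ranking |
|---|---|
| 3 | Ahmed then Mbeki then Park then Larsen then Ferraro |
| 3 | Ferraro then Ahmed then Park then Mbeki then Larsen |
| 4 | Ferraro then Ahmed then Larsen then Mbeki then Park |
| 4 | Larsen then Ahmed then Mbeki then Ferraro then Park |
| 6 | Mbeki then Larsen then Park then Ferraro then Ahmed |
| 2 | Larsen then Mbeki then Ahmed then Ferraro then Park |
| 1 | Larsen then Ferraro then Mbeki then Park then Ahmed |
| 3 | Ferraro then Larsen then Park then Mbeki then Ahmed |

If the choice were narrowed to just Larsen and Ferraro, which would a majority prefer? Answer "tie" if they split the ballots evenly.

Ballots ranking Larsen above Ferraro: 3 + 4 + 6 + 2 + 1 = 16.
Ballots ranking Ferraro above Larsen: 26 − 16 = 10.
Larsen wins the head-to-head 16–10.

Larsen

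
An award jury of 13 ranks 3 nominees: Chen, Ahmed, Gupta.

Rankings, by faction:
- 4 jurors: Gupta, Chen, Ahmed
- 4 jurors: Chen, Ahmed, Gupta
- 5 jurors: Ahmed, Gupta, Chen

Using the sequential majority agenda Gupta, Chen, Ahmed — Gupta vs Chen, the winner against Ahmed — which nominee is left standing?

Ahmed

Round 1: Gupta vs Chen — 9–4, Gupta advances.
Round 2: Gupta vs Ahmed — 4–9, Ahmed advances.
The agenda winner is Ahmed.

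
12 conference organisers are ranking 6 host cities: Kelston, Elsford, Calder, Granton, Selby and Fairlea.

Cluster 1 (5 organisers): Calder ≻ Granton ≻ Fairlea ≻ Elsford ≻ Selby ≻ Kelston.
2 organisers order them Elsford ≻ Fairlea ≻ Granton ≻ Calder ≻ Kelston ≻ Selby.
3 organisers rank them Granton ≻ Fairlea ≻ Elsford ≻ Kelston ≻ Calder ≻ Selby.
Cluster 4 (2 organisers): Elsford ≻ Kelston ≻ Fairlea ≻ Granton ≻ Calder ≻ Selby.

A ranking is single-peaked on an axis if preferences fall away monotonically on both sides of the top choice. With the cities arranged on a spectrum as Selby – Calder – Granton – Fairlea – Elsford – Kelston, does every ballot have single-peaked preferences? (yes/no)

Axis positions: Selby=1, Calder=2, Granton=3, Fairlea=4, Elsford=5, Kelston=6.
Cluster 1 (peak Calder at position 2): ranking walks positions 2-3-4-5-1-6, expanding outward from the peak — single-peaked.
Cluster 2 (peak Elsford at position 5): ranking walks positions 5-4-3-2-6-1, expanding outward from the peak — single-peaked.
Cluster 3 (peak Granton at position 3): ranking walks positions 3-4-5-6-2-1, expanding outward from the peak — single-peaked.
Cluster 4 (peak Elsford at position 5): ranking walks positions 5-6-4-3-2-1, expanding outward from the peak — single-peaked.
Every ranking is single-peaked on this axis.

yes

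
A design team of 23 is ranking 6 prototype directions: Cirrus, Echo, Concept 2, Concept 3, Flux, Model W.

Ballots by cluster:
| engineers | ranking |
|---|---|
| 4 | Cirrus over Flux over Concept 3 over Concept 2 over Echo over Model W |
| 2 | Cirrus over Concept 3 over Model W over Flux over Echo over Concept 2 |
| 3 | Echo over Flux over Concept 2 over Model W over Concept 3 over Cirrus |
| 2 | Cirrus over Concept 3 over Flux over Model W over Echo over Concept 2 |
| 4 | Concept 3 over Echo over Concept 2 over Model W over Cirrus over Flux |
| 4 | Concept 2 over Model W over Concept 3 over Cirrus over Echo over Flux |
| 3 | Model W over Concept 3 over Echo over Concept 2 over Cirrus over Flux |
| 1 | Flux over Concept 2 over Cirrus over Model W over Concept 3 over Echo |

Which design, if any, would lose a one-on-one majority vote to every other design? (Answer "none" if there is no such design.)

Head-to-head results (23 engineers):
Cirrus vs Echo: Cirrus preferred on 4+2+2+4+1 = 13 ballots; Cirrus wins 13–10.
Cirrus vs Concept 2: Concept 2, 15–8.
Cirrus vs Concept 3: Concept 3, 14–9.
Cirrus–Flux: Cirrus 19–4.
Cirrus vs Model W: Cirrus is ranked higher on 4+2+2+1 = 9 ballots, Model W on 14. Model W wins 14–9.
Echo vs Concept 2: 2+3+2+4+3 = 14 for Echo, 9 for Concept 2 — Echo by 14–9.
Echo vs Concept 3: 3 for Echo, 20 for Concept 3 — Concept 3 by 20–3.
Echo vs Flux: 3+4+4+3 = 14 for Echo, 9 for Flux — Echo by 14–9.
Echo vs Model W: Echo is ranked higher on 4+3+4 = 11 ballots, Model W on 12. Model W wins 12–11.
Concept 2 vs Concept 3: Concept 2 is ranked higher on 3+4+1 = 8 ballots, Concept 3 on 15. Concept 3 wins 15–8.
Concept 2 vs Flux: Flux wins 12–11.
Concept 2 vs Model W: 4+3+4+4+1 = 16 for Concept 2, 7 for Model W — Concept 2 by 16–7.
Concept 3 vs Flux: Concept 3, 15–8.
Concept 3 vs Model W: Concept 3 wins 12–11.
Flux vs Model W: Flux preferred on 4+3+2+1 = 10 ballots; Model W wins 13–10.
Each design has at least one pairwise win (Cirrus beats Echo; Echo beats Concept 2; Concept 2 beats Cirrus; Concept 3 beats Cirrus; Flux beats Concept 2; Model W beats Cirrus) — no Condorcet loser.

none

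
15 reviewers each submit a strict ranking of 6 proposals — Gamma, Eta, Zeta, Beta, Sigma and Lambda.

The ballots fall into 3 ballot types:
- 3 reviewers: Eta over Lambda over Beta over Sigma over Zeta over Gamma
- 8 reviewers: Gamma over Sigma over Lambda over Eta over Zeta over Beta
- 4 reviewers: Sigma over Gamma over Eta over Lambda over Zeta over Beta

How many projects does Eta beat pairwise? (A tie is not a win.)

2

Eta against each rival (15 reviewers):
Eta vs Gamma: 3 to 12, Gamma.
Eta–Zeta: Eta 15–0.
Eta vs Beta: Eta wins 15–0.
Eta–Sigma: Sigma 12–3.
Eta vs Lambda: Lambda, 8–7.
Eta beats Zeta, Beta; loses to Gamma, Sigma, Lambda — 2 pairwise wins.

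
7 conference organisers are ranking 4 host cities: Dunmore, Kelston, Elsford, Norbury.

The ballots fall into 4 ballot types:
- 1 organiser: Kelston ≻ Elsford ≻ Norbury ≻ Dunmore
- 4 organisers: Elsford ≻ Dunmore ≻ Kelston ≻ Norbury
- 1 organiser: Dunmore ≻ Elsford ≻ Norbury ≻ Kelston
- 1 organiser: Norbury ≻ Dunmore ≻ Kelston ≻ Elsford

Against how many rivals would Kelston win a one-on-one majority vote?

1

Kelston against each rival (7 organisers):
Kelston vs Dunmore: Dunmore, 6–1.
Kelston–Elsford: Elsford 5–2.
Kelston vs Norbury: 1+4 = 5 for Kelston, 2 for Norbury — Kelston by 5–2.
Kelston beats Norbury; loses to Dunmore, Elsford — 1 pairwise win.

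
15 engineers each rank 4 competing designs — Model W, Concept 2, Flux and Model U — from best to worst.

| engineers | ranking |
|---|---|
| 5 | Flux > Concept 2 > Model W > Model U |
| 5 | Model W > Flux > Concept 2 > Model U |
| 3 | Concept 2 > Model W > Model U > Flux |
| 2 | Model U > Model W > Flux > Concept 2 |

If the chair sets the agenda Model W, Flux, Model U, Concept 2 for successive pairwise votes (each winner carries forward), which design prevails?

Round 1: Model W vs Flux — 10–5, Model W advances.
Round 2: Model W vs Model U — 13–2, Model W advances.
Round 3: Model W vs Concept 2 — 7–8, Concept 2 advances.
Concept 2 survives the agenda.

Concept 2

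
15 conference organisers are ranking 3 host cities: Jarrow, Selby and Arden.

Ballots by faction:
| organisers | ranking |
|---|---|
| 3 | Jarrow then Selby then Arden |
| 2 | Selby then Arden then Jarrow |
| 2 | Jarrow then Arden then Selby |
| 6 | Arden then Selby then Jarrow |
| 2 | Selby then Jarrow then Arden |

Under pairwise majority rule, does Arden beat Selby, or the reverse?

Ballots ranking Arden above Selby: 2 + 6 = 8.
Ballots ranking Selby above Arden: 15 − 8 = 7.
Arden wins the head-to-head 8–7.

Arden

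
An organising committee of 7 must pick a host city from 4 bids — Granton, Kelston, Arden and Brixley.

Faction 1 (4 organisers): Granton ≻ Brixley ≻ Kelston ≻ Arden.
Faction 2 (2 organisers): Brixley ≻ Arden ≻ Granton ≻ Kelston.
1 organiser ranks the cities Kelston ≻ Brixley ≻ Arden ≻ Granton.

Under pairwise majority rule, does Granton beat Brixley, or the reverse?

Granton

Ballots ranking Granton above Brixley: 4.
Ballots ranking Brixley above Granton: 7 − 4 = 3.
Granton wins the head-to-head 4–3.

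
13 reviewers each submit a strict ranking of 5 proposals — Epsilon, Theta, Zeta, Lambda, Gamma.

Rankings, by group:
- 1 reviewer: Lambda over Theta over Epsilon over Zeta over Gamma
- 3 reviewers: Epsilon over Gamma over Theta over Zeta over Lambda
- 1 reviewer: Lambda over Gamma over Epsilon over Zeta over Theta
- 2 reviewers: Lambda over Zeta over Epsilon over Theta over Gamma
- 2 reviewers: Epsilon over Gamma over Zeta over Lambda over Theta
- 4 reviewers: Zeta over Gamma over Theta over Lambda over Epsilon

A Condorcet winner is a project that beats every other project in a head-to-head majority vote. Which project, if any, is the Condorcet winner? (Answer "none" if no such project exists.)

none

Pairwise majorities:
Epsilon vs Theta: Epsilon preferred on 3+1+2+2 = 8 ballots; Epsilon wins 8–5.
Epsilon–Zeta: Epsilon 7–6.
Epsilon vs Lambda: Lambda, 8–5.
Epsilon vs Gamma: Epsilon wins 8–5.
Theta vs Zeta: Zeta, 9–4.
Theta vs Lambda: Theta is ranked higher on 3+4 = 7 ballots, Lambda on 6. Theta wins 7–6.
Theta vs Gamma: Gamma, 10–3.
Zeta vs Lambda: Zeta preferred on 3+2+4 = 9 ballots; Zeta wins 9–4.
Zeta–Gamma: Zeta 7–6.
Lambda vs Gamma: Lambda preferred on 1+1+2 = 4 ballots; Gamma wins 9–4.
Every project loses at least once (Epsilon loses to Lambda; Theta loses to Epsilon; Zeta loses to Epsilon; Lambda loses to Theta; Gamma loses to Epsilon). The majority relation contains the cycle Epsilon → Theta → Lambda → Epsilon, so there is no Condorcet winner.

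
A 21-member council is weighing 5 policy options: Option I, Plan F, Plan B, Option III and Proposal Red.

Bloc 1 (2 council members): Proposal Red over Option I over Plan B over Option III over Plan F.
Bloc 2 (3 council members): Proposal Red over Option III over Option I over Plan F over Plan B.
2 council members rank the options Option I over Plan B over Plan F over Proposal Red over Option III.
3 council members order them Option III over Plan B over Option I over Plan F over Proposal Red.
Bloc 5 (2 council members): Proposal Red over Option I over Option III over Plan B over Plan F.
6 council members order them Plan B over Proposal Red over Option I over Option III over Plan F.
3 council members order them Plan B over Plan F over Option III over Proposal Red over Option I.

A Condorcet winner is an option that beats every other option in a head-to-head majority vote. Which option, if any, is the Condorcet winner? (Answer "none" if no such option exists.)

Head-to-head results (21 council members):
Option I vs Plan F: Option I wins 18–3.
Option I vs Plan B: Plan B, 12–9.
Option I vs Option III: Option I wins 12–9.
Option I vs Proposal Red: Proposal Red wins 16–5.
Plan F vs Plan B: Plan B, 18–3.
Plan F vs Option III: Option III wins 16–5.
Plan F–Proposal Red: Proposal Red 13–8.
Plan B vs Option III: Plan B wins 13–8.
Plan B vs Proposal Red: Plan B wins 14–7.
Option III vs Proposal Red: Proposal Red wins 15–6.
Plan B beats each of Option I, Plan F, Option III, Proposal Red — Plan B is the Condorcet winner.

Plan B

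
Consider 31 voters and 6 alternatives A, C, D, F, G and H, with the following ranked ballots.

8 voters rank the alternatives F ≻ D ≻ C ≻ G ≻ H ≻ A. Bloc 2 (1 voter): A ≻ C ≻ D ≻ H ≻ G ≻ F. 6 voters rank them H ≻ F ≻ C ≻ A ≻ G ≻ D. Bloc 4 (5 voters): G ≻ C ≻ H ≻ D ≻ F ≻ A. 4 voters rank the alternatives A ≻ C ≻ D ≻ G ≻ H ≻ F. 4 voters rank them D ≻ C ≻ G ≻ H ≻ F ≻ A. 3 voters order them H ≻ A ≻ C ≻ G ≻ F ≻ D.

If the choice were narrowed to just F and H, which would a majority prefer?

Ballots ranking F above H: 8.
Ballots ranking H above F: 31 − 8 = 23.
H wins the head-to-head 23–8.

H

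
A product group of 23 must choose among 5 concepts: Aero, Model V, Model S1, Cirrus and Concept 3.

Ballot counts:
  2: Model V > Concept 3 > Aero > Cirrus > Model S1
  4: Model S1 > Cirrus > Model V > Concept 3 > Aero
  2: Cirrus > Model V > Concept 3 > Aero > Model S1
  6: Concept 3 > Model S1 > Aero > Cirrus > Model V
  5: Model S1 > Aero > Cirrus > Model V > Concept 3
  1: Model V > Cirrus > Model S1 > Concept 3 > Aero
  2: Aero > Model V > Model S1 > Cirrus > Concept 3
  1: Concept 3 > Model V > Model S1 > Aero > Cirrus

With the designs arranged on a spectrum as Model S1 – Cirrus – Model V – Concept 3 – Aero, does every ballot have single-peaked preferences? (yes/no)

Axis positions: Model S1=1, Cirrus=2, Model V=3, Concept 3=4, Aero=5.
Type 1 (peak Model V at position 3): ranking walks positions 3-4-5-2-1, expanding outward from the peak — single-peaked.
Type 2 (peak Model S1 at position 1): ranking walks positions 1-2-3-4-5, expanding outward from the peak — single-peaked.
Type 3 (peak Cirrus at position 2): ranking walks positions 2-3-4-5-1, expanding outward from the peak — single-peaked.
Type 4: ranking walks positions 4-1-5-2-3; Model S1 is ranked above Model V even though Model V lies between Model S1 and the peak Concept 3 on the axis — preferences dip and rise again. Not single-peaked.
Type 5: ranking walks positions 1-5-2-3-4; Aero is ranked above Cirrus even though Cirrus lies between Aero and the peak Model S1 on the axis — preferences dip and rise again. Not single-peaked.
Type 6 (peak Model V at position 3): ranking walks positions 3-2-1-4-5, expanding outward from the peak — single-peaked.
Type 7: ranking walks positions 5-3-1-2-4; Model V is ranked above Concept 3 even though Concept 3 lies between Model V and the peak Aero on the axis — preferences dip and rise again. Not single-peaked.
Type 8: ranking walks positions 4-3-1-5-2; Model S1 is ranked above Cirrus even though Cirrus lies between Model S1 and the peak Concept 3 on the axis — preferences dip and rise again. Not single-peaked.
Type 4 violates single-peakedness, so the profile is not single-peaked on this axis.

no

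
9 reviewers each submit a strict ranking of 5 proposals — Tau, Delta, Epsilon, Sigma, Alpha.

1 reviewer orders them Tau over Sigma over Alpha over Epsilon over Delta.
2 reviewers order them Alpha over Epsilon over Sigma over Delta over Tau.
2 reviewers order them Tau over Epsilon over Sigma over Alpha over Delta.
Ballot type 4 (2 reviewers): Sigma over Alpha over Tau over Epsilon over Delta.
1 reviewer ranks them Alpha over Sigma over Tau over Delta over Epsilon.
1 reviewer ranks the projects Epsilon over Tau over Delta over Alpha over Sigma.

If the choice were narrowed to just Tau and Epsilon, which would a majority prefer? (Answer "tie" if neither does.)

Tau

Ballots ranking Tau above Epsilon: 1 + 2 + 2 + 1 = 6.
Ballots ranking Epsilon above Tau: 9 − 6 = 3.
Tau wins the head-to-head 6–3.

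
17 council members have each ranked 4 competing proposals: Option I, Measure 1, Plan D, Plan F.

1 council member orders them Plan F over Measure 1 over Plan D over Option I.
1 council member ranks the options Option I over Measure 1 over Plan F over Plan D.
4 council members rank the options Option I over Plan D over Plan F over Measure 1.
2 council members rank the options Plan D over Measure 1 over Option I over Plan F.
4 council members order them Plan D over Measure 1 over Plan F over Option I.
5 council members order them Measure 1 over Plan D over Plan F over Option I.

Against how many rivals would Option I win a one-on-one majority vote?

Option I against each rival (17 council members):
Option I vs Measure 1: Option I is ranked higher on 1+4 = 5 ballots, Measure 1 on 12. Measure 1 wins 12–5.
Option I vs Plan D: 5 to 12, Plan D.
Option I vs Plan F: Plan F, 10–7.
Option I beats no one; loses to Measure 1, Plan D, Plan F — 0 pairwise wins.

0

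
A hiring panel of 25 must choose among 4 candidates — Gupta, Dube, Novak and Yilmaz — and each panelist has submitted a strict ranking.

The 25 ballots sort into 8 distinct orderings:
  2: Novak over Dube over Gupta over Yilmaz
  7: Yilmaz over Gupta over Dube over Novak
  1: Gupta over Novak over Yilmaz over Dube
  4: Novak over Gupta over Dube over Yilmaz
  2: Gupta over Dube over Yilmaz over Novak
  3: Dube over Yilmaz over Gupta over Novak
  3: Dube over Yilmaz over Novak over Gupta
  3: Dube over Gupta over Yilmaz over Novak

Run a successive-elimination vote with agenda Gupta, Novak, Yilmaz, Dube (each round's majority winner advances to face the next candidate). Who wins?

Round 1: Gupta vs Novak — 16–9, Gupta advances.
Round 2: Gupta vs Yilmaz — 12–13, Yilmaz advances.
Round 3: Yilmaz vs Dube — 8–17, Dube advances.
Dube survives the agenda.

Dube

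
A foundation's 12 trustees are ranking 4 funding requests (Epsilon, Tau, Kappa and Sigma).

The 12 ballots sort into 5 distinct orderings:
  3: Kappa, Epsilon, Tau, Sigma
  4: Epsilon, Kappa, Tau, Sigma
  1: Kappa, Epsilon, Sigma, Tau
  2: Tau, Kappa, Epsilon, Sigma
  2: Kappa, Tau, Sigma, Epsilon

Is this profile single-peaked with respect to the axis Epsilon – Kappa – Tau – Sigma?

no

Axis positions: Epsilon=1, Kappa=2, Tau=3, Sigma=4.
Group 1 (peak Kappa at position 2): ranking walks positions 2-1-3-4, expanding outward from the peak — single-peaked.
Group 2 (peak Epsilon at position 1): ranking walks positions 1-2-3-4, expanding outward from the peak — single-peaked.
Group 3: ranking walks positions 2-1-4-3; Sigma is ranked above Tau even though Tau lies between Sigma and the peak Kappa on the axis — preferences dip and rise again. Not single-peaked.
Group 4 (peak Tau at position 3): ranking walks positions 3-2-1-4, expanding outward from the peak — single-peaked.
Group 5 (peak Kappa at position 2): ranking walks positions 2-3-4-1, expanding outward from the peak — single-peaked.
Group 3 violates single-peakedness, so the profile is not single-peaked on this axis.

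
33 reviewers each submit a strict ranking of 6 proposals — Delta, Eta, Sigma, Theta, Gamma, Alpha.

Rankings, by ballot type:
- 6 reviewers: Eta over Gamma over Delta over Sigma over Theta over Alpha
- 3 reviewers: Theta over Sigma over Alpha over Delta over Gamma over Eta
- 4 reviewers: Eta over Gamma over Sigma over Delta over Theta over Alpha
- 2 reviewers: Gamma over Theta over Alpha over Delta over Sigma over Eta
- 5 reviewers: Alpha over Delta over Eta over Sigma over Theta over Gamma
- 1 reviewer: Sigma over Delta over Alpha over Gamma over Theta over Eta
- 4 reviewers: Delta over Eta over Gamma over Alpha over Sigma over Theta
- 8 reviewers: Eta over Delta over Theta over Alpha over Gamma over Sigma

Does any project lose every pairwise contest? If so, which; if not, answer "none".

Pairwise majorities:
Delta vs Eta: Eta wins 18–15.
Delta vs Sigma: Delta is ranked higher on 6+2+5+4+8 = 25 ballots, Sigma on 8. Delta wins 25–8.
Delta vs Theta: 28 to 5, Delta.
Delta vs Gamma: 21 to 12, Delta.
Delta vs Alpha: 23 to 10, Delta.
Eta–Sigma: Eta 27–6.
Eta vs Theta: Eta, 27–6.
Eta–Gamma: Eta 27–6.
Eta vs Alpha: 22 to 11, Eta.
Sigma vs Theta: 20 to 13, Sigma.
Sigma vs Gamma: Sigma is ranked higher on 3+5+1 = 9 ballots, Gamma on 24. Gamma wins 24–9.
Sigma vs Alpha: Sigma is ranked higher on 6+3+4+1 = 14 ballots, Alpha on 19. Alpha wins 19–14.
Theta vs Gamma: Theta is ranked higher on 3+5+8 = 16 ballots, Gamma on 17. Gamma wins 17–16.
Theta vs Alpha: Theta wins 23–10.
Gamma vs Alpha: 16 to 17, Alpha.
Every project wins at least one matchup (Delta beats Sigma; Eta beats Delta; Sigma beats Theta; Theta beats Alpha; Gamma beats Sigma; Alpha beats Sigma), so there is no Condorcet loser.

none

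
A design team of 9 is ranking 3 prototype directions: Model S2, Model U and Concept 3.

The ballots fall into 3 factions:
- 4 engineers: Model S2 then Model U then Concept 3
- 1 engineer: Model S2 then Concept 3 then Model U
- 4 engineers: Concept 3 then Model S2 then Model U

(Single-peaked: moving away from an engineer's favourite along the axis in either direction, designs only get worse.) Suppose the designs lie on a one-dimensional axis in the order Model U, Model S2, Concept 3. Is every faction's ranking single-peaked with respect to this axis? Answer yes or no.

Axis positions: Model U=1, Model S2=2, Concept 3=3.
Faction 1 (peak Model S2 at position 2): ranking walks positions 2-1-3, expanding outward from the peak — single-peaked.
Faction 2 (peak Model S2 at position 2): ranking walks positions 2-3-1, expanding outward from the peak — single-peaked.
Faction 3 (peak Concept 3 at position 3): ranking walks positions 3-2-1, expanding outward from the peak — single-peaked.
Every ranking is single-peaked on this axis.

yes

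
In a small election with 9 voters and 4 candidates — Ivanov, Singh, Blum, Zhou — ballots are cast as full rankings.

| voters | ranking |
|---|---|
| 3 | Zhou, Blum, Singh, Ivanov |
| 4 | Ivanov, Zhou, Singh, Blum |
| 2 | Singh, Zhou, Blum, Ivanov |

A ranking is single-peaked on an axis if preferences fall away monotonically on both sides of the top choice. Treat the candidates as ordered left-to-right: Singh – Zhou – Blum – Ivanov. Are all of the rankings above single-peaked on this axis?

Axis positions: Singh=1, Zhou=2, Blum=3, Ivanov=4.
Group 1 (peak Zhou at position 2): ranking walks positions 2-3-1-4, expanding outward from the peak — single-peaked.
Group 2: ranking walks positions 4-2-1-3; Zhou is ranked above Blum even though Blum lies between Zhou and the peak Ivanov on the axis — preferences dip and rise again. Not single-peaked.
Group 3 (peak Singh at position 1): ranking walks positions 1-2-3-4, expanding outward from the peak — single-peaked.
Group 2 violates single-peakedness, so the profile is not single-peaked on this axis.

no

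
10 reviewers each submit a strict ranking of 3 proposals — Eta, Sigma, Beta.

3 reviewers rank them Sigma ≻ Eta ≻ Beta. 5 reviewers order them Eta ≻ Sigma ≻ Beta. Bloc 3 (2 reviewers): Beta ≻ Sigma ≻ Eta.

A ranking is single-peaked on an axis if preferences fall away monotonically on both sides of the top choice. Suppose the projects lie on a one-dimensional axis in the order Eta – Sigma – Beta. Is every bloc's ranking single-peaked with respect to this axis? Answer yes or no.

yes

Axis positions: Eta=1, Sigma=2, Beta=3.
Bloc 1 (peak Sigma at position 2): ranking walks positions 2-1-3, expanding outward from the peak — single-peaked.
Bloc 2 (peak Eta at position 1): ranking walks positions 1-2-3, expanding outward from the peak — single-peaked.
Bloc 3 (peak Beta at position 3): ranking walks positions 3-2-1, expanding outward from the peak — single-peaked.
Every ranking is single-peaked on this axis.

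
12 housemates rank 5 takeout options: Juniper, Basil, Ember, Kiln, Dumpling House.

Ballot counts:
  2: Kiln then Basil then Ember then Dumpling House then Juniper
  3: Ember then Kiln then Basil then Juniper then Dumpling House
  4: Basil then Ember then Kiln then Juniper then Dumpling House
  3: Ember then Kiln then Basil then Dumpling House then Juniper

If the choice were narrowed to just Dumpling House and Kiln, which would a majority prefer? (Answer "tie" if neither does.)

Kiln

No ballot ranks Dumpling House above Kiln: 0.
Ballots ranking Kiln above Dumpling House: 12 − 0 = 12.
Kiln wins the head-to-head 12–0.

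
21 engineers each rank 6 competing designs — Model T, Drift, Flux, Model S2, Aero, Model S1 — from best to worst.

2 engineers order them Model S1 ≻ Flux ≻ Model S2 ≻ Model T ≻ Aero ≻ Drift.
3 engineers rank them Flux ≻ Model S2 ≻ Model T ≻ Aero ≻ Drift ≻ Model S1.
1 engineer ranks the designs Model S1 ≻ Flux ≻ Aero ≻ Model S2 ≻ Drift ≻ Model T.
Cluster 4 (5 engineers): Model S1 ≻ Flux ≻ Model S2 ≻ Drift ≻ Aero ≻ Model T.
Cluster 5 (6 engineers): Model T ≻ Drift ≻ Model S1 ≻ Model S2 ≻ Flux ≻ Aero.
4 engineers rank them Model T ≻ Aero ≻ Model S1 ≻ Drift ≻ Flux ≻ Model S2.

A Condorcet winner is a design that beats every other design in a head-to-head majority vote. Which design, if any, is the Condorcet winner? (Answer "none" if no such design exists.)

Head-to-head results (21 engineers):
Model T–Drift: Model T 15–6.
Model T vs Flux: 6+4 = 10 for Model T, 11 for Flux — Flux by 11–10.
Model T vs Model S2: 6+4 = 10 for Model T, 11 for Model S2 — Model S2 by 11–10.
Model T vs Aero: 2+3+6+4 = 15 for Model T, 6 for Aero — Model T by 15–6.
Model T vs Model S1: 13 to 8, Model T.
Drift–Flux: Flux 11–10.
Drift–Model S2: Model S2 11–10.
Drift vs Aero: Drift, 11–10.
Drift vs Model S1: Model S1 wins 12–9.
Flux vs Model S2: 2+3+1+5+4 = 15 for Flux, 6 for Model S2 — Flux by 15–6.
Flux vs Aero: 2+3+1+5+6 = 17 for Flux, 4 for Aero — Flux by 17–4.
Flux vs Model S1: Model S1 wins 18–3.
Model S2 vs Aero: 16 to 5, Model S2.
Model S2 vs Model S1: Model S2 is ranked higher on 3 ballots, Model S1 on 18. Model S1 wins 18–3.
Aero vs Model S1: Model S1 wins 14–7.
No design is unbeaten: Model T loses to Flux; Drift loses to Model T; Flux loses to Model S1; Model S2 loses to Flux; Aero loses to Model T; Model S1 loses to Model T. In particular Model T > Model S1 > Flux > Model T is a majority cycle — no Condorcet winner exists.

none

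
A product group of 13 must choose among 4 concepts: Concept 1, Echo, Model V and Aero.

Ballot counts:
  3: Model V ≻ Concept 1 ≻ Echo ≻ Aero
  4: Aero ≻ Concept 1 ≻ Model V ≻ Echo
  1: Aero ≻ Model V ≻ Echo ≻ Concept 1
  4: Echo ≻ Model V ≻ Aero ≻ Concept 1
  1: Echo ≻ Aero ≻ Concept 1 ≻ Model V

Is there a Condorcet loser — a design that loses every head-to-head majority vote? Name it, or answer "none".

none

Head-to-head results (13 engineers):
Concept 1 vs Echo: 3+4 = 7 for Concept 1, 6 for Echo — Concept 1 by 7–6.
Concept 1 vs Model V: Model V, 8–5.
Concept 1 vs Aero: 3 to 10, Aero.
Echo vs Model V: Model V wins 8–5.
Echo vs Aero: Echo, 8–5.
Model V–Aero: Model V 7–6.
No design is winless: Concept 1 beats Echo; Echo beats Aero; Model V beats Concept 1; Aero beats Concept 1. There is no Condorcet loser.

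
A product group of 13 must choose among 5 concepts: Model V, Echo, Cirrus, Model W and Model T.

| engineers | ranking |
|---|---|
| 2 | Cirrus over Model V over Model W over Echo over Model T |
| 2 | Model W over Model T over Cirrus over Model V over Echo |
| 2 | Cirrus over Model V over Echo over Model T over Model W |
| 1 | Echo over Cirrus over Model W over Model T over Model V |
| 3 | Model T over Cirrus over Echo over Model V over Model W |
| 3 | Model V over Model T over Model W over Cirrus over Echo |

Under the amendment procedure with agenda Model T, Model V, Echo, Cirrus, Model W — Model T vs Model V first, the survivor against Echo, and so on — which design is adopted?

Cirrus

Round 1: Model T vs Model V — 6–7, Model V advances.
Round 2: Model V vs Echo — 9–4, Model V advances.
Round 3: Model V vs Cirrus — 3–10, Cirrus advances.
Round 4: Cirrus vs Model W — 8–5, Cirrus advances.
The agenda winner is Cirrus.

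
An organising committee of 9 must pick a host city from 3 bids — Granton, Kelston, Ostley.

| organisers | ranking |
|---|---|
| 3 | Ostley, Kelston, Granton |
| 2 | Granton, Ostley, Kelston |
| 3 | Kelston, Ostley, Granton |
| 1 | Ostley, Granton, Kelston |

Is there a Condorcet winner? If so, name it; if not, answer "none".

Ostley

Head-to-head results (9 organisers):
Granton vs Kelston: Kelston, 6–3.
Granton vs Ostley: Ostley wins 7–2.
Kelston–Ostley: Ostley 6–3.
Ostley defeats every rival head-to-head and is the Condorcet winner.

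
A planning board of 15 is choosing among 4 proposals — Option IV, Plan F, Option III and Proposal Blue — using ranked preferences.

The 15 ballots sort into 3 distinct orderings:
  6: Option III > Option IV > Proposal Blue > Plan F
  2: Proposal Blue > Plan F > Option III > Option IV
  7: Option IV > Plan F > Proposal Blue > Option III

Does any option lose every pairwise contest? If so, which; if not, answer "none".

Pairwise majorities:
Option IV–Plan F: Option IV 13–2.
Option IV vs Option III: Option IV is ranked higher on 7 ballots, Option III on 8. Option III wins 8–7.
Option IV vs Proposal Blue: 13 to 2, Option IV.
Plan F vs Option III: Plan F is ranked higher on 2+7 = 9 ballots, Option III on 6. Plan F wins 9–6.
Plan F–Proposal Blue: Proposal Blue 8–7.
Option III vs Proposal Blue: Proposal Blue, 9–6.
Each option has at least one pairwise win (Option IV beats Plan F; Plan F beats Option III; Option III beats Option IV; Proposal Blue beats Plan F) — no Condorcet loser.

none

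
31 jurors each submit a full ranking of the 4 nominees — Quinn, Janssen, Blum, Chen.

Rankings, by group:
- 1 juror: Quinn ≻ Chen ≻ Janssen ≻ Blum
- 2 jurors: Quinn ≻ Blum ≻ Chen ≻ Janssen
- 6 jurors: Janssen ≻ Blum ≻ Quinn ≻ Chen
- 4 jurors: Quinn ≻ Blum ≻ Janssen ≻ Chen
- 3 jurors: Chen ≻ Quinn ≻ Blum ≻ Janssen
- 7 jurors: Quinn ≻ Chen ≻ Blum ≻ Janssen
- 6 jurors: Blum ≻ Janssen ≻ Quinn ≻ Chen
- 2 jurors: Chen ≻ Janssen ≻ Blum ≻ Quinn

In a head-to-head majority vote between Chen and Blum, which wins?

Ballots ranking Chen above Blum: 1 + 3 + 7 + 2 = 13.
Ballots ranking Blum above Chen: 31 − 13 = 18.
Blum wins the head-to-head 18–13.

Blum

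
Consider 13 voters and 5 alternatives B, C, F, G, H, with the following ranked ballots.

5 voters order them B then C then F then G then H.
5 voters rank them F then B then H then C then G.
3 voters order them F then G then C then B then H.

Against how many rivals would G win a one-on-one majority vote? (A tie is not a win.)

1

G against each rival (13 voters):
G vs B: B, 10–3.
G vs C: G preferred on 3 ballots; C wins 10–3.
G–F: F 13–0.
G vs H: G, 8–5.
G beats H; loses to B, C, F — 1 pairwise win.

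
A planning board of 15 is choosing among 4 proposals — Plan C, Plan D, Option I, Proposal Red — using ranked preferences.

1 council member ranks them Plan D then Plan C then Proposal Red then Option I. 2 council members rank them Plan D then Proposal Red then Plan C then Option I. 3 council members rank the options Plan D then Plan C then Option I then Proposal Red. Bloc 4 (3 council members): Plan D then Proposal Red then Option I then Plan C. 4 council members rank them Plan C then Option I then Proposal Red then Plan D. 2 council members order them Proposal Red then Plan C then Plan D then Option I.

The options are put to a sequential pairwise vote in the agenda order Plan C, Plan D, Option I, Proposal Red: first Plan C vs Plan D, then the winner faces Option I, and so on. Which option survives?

Round 1: Plan C vs Plan D — 6–9, Plan D advances.
Round 2: Plan D vs Option I — 11–4, Plan D advances.
Round 3: Plan D vs Proposal Red — 9–6, Plan D advances.
The agenda winner is Plan D.

Plan D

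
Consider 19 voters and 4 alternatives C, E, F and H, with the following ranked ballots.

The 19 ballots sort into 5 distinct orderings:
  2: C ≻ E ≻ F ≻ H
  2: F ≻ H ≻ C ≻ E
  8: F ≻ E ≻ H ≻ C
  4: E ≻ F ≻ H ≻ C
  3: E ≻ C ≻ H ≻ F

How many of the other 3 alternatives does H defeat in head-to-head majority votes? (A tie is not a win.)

1

H against each rival (19 voters):
H vs C: H, 14–5.
H vs E: 2 to 17, E.
H vs F: F, 16–3.
H beats C; loses to E, F — 1 pairwise win.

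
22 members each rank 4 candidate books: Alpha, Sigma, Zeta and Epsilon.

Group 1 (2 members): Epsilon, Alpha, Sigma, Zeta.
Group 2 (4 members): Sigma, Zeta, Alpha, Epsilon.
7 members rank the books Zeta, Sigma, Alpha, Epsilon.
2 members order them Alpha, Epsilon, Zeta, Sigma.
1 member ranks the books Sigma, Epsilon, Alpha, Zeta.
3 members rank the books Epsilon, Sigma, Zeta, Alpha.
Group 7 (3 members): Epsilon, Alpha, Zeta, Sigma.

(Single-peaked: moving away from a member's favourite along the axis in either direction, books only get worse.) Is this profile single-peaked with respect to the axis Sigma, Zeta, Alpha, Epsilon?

Axis positions: Sigma=1, Zeta=2, Alpha=3, Epsilon=4.
Group 1: ranking walks positions 4-3-1-2; Sigma is ranked above Zeta even though Zeta lies between Sigma and the peak Epsilon on the axis — preferences dip and rise again. Not single-peaked.
Group 2 (peak Sigma at position 1): ranking walks positions 1-2-3-4, expanding outward from the peak — single-peaked.
Group 3 (peak Zeta at position 2): ranking walks positions 2-1-3-4, expanding outward from the peak — single-peaked.
Group 4 (peak Alpha at position 3): ranking walks positions 3-4-2-1, expanding outward from the peak — single-peaked.
Group 5: ranking walks positions 1-4-3-2; Epsilon is ranked above Zeta even though Zeta lies between Epsilon and the peak Sigma on the axis — preferences dip and rise again. Not single-peaked.
Group 6: ranking walks positions 4-1-2-3; Sigma is ranked above Alpha even though Alpha lies between Sigma and the peak Epsilon on the axis — preferences dip and rise again. Not single-peaked.
Group 7 (peak Epsilon at position 4): ranking walks positions 4-3-2-1, expanding outward from the peak — single-peaked.
Group 1 violates single-peakedness, so the profile is not single-peaked on this axis.

no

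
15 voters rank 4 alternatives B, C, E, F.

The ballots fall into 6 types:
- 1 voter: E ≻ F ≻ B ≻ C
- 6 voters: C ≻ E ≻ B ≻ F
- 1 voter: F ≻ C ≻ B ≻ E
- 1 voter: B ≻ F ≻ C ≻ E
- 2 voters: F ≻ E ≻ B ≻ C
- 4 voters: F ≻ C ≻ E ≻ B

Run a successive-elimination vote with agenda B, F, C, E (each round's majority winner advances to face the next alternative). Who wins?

Round 1: B vs F — 7–8, F advances.
Round 2: F vs C — 9–6, F advances.
Round 3: F vs E — 8–7, F advances.
F survives the agenda.

F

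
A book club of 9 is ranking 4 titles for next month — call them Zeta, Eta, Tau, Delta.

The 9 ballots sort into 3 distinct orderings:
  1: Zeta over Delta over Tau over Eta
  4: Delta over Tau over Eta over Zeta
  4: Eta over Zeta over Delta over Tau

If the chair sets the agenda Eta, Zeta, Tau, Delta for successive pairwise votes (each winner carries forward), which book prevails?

Round 1: Eta vs Zeta — 8–1, Eta advances.
Round 2: Eta vs Tau — 4–5, Tau advances.
Round 3: Tau vs Delta — 0–9, Delta advances.
Delta survives the agenda.

Delta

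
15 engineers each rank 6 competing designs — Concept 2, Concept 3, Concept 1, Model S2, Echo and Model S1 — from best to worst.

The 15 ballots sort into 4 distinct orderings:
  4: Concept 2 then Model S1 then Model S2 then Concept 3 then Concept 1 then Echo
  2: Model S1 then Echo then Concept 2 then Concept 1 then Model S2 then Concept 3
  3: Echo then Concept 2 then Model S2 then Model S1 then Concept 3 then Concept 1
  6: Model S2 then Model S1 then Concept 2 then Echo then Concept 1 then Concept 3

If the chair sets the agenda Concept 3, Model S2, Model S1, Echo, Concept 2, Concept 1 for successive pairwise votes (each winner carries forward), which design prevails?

Concept 2

Round 1: Concept 3 vs Model S2 — 0–15, Model S2 advances.
Round 2: Model S2 vs Model S1 — 9–6, Model S2 advances.
Round 3: Model S2 vs Echo — 10–5, Model S2 advances.
Round 4: Model S2 vs Concept 2 — 6–9, Concept 2 advances.
Round 5: Concept 2 vs Concept 1 — 15–0, Concept 2 advances.
The agenda winner is Concept 2.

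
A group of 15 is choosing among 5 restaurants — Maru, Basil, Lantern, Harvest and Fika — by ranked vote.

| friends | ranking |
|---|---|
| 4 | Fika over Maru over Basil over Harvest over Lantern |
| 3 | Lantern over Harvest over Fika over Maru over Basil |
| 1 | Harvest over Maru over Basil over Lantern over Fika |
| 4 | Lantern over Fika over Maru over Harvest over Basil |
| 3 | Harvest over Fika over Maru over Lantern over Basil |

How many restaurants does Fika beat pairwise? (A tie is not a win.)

Fika against each rival (15 friends):
Fika vs Maru: 14 to 1, Fika.
Fika vs Basil: Fika, 14–1.
Fika vs Lantern: Lantern wins 8–7.
Fika vs Harvest: Fika wins 8–7.
Fika beats Maru, Basil, Harvest; loses to Lantern — 3 pairwise wins.

3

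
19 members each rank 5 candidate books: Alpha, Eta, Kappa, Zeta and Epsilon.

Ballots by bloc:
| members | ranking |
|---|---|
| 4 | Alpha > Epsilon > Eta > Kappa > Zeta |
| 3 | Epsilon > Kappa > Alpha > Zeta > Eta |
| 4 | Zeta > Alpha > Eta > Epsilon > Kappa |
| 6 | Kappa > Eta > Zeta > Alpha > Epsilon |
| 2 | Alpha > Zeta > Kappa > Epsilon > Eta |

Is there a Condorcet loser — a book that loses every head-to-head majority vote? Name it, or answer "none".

Pairwise majorities:
Alpha vs Eta: Alpha preferred on 4+3+4+2 = 13 ballots; Alpha wins 13–6.
Alpha vs Kappa: Alpha, 10–9.
Alpha–Zeta: Zeta 10–9.
Alpha vs Epsilon: Alpha preferred on 4+4+6+2 = 16 ballots; Alpha wins 16–3.
Eta vs Kappa: Kappa, 11–8.
Eta vs Zeta: Eta preferred on 4+6 = 10 ballots; Eta wins 10–9.
Eta vs Epsilon: Eta wins 10–9.
Kappa vs Zeta: 13 to 6, Kappa.
Kappa vs Epsilon: Epsilon wins 11–8.
Zeta vs Epsilon: Zeta is ranked higher on 4+6+2 = 12 ballots, Epsilon on 7. Zeta wins 12–7.
Each book has at least one pairwise win (Alpha beats Eta; Eta beats Zeta; Kappa beats Eta; Zeta beats Alpha; Epsilon beats Kappa) — no Condorcet loser.

none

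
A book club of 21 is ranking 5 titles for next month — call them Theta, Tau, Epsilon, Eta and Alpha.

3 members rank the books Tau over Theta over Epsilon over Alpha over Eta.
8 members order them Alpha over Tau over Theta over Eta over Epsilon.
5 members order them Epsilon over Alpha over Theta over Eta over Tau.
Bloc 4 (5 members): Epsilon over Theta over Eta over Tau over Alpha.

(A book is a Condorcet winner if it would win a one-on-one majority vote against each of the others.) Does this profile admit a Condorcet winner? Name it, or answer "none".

Check each pair by majority over 21 ballots:
Theta–Tau: Tau 11–10.
Theta vs Epsilon: Theta wins 11–10.
Theta–Eta: Theta 21–0.
Theta–Alpha: Alpha 13–8.
Tau vs Epsilon: Tau wins 11–10.
Tau vs Eta: Tau wins 11–10.
Tau vs Alpha: Alpha wins 13–8.
Epsilon vs Eta: Epsilon, 13–8.
Epsilon vs Alpha: Epsilon, 13–8.
Eta vs Alpha: Alpha wins 16–5.
Every book loses at least once (Theta loses to Tau; Tau loses to Alpha; Epsilon loses to Theta; Eta loses to Theta; Alpha loses to Epsilon). The majority relation contains the cycle Theta > Epsilon > Alpha > Theta, so there is no Condorcet winner.

none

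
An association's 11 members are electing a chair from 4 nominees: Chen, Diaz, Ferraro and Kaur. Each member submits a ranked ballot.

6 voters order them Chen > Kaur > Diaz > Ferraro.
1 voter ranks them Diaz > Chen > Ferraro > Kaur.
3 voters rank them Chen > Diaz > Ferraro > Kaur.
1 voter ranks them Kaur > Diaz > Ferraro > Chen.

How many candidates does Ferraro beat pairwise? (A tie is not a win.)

0

Ferraro against each rival (11 voters):
Ferraro–Chen: Chen 10–1.
Ferraro–Diaz: Diaz 11–0.
Ferraro vs Kaur: Ferraro preferred on 1+3 = 4 ballots; Kaur wins 7–4.
Ferraro beats no one; loses to Chen, Diaz, Kaur — 0 pairwise wins.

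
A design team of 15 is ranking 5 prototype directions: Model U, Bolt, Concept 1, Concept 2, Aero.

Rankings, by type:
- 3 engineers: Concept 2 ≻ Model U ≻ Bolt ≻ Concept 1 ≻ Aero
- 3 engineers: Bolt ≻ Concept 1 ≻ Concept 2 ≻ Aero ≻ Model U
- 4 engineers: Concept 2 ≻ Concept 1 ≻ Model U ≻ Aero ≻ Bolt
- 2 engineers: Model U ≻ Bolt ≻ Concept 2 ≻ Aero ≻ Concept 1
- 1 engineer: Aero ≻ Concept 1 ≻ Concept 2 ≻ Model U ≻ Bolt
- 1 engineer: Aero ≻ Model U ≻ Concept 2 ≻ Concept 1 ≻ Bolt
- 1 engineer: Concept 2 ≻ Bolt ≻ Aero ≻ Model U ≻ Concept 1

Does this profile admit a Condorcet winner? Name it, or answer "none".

Head-to-head results (15 engineers):
Model U vs Bolt: Model U is ranked higher on 3+4+2+1+1 = 11 ballots, Bolt on 4. Model U wins 11–4.
Model U vs Concept 1: Concept 1 wins 8–7.
Model U vs Concept 2: Concept 2, 12–3.
Model U vs Aero: Model U wins 9–6.
Bolt vs Concept 1: 3+3+2+1 = 9 for Bolt, 6 for Concept 1 — Bolt by 9–6.
Bolt vs Concept 2: Concept 2, 10–5.
Bolt vs Aero: Bolt wins 9–6.
Concept 1–Concept 2: Concept 2 11–4.
Concept 1 vs Aero: Concept 1, 10–5.
Concept 2 vs Aero: 3+3+4+2+1 = 13 for Concept 2, 2 for Aero — Concept 2 by 13–2.
Only Concept 2 has no losses; Concept 2 is the Condorcet winner.

Concept 2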